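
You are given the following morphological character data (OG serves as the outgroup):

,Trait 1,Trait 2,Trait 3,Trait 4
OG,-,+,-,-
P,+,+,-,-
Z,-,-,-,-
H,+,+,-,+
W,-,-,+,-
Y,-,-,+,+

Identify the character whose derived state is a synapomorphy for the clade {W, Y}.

Trait 3

Character polarity is set by the outgroup: the derived state is whichever differs from the outgroup's state, so for Trait 2 the derived state is '-', and for the remaining characters it is '+'.
Trait 1 (derived state '+') is shared by H and P — a synapomorphy uniting that clade.
Trait 2: derived state '-' in W, Y, and Z only — synapomorphy for {W, Y, Z}.
Only W and Y show the derived state '+' for Trait 3, supporting them as a clade.
Trait 4 groups H and Y, which is incompatible with the clades supported by the remaining characters; treating it as convergent (homoplasy) costs fewer steps than any alternative tree.
Most parsimonious ingroup topology: ((P,H),(Z,(W,Y))).
The clade {W, Y} is supported by Trait 3: its derived state '+' occurs in exactly those taxa and in no other taxon (including the outgroup).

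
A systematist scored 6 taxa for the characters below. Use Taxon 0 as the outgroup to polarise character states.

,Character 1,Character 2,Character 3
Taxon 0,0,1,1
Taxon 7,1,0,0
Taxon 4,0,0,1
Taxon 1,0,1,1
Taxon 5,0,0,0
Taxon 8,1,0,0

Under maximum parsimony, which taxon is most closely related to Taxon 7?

Taxon 8

Character polarity is set by the outgroup: the derived state is whichever differs from the outgroup's state, so for Character 2, Character 3 the derived state is '0', and for the remaining characters it is '1'.
Character 1: derived state '1' in Taxon 7 and Taxon 8 only — synapomorphy for {Taxon 7, Taxon 8}.
Character 2 (derived state '0') is shared by Taxon 4, Taxon 5, Taxon 7, and Taxon 8 — a synapomorphy uniting that clade.
Character 3 (derived state '0') is shared by Taxon 5, Taxon 7, and Taxon 8 — a synapomorphy uniting that clade.
Most parsimonious ingroup topology: ((((Taxon 7,Taxon 8),Taxon 5),Taxon 4),Taxon 1).
Taxon 7 and Taxon 8 form a cherry on this tree, so they are sister taxa.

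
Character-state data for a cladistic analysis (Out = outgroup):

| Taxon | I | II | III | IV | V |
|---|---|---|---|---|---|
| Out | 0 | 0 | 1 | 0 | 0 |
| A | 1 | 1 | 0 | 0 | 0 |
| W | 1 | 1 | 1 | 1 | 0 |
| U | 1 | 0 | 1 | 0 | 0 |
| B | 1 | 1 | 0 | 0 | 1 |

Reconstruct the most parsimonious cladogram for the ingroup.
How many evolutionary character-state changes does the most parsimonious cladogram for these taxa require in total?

Character polarity is set by the outgroup: the derived state is whichever differs from the outgroup's state, so for III the derived state is '0', and for the remaining characters it is '1'.
All ingroup taxa share the derived state '1' for I; it defines the ingroup but does not resolve relationships within it.
II (derived state '1') is shared by A, B, and W — a synapomorphy uniting that clade.
III: derived state '0' in A and B only — synapomorphy for {A, B}.
IV: derived state '1' in W only — an autapomorphy, so it tells us nothing about relationships among taxa.
V: derived state '1' in B only — an autapomorphy, so it tells us nothing about relationships among taxa.
Most parsimonious ingroup topology: (((A,B),W),U).
Changes per character on this tree: I: 1; II: 1; III: 1; IV: 1; V: 1.
Total = 5.

5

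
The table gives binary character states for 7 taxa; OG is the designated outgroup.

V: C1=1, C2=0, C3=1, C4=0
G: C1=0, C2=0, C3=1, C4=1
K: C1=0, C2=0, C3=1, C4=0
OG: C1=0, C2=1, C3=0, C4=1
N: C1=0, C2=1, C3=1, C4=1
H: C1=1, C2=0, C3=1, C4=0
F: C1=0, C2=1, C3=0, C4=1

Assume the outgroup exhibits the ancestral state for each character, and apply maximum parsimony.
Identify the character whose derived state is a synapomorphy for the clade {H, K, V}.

Character polarity is set by the outgroup: the derived state is whichever differs from the outgroup's state, so for C2, C4 the derived state is '0', and for the remaining characters it is '1'.
Only H and V show the derived state '1' for C1, supporting them as a clade.
C2: derived state '0' in G, H, K, and V only — synapomorphy for {G, H, K, V}.
C3 (derived state '1') is shared by G, H, K, N, and V — a synapomorphy uniting that clade.
Only H, K, and V show the derived state '0' for C4, supporting them as a clade.
Most parsimonious ingroup topology: (F,(N,(((H,V),K),G))).
The clade {H, K, V} is supported by C4: its derived state '0' occurs in exactly those taxa and in no other taxon (including the outgroup).

C4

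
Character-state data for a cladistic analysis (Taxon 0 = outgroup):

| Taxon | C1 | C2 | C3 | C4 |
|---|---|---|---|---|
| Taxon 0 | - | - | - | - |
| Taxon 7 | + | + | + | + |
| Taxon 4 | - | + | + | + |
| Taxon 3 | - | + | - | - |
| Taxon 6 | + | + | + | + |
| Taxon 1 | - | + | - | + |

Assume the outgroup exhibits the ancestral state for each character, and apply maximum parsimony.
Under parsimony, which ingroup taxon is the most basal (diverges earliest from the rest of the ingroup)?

Taxon 3

The outgroup has state '-' for every character, so '+' is the derived state throughout.
Only Taxon 6 and Taxon 7 show the derived state '+' for C1, supporting them as a clade.
All ingroup taxa share the derived state '+' for C2; it defines the ingroup but does not resolve relationships within it.
C3: derived state '+' in Taxon 4, Taxon 6, and Taxon 7 only — synapomorphy for {Taxon 4, Taxon 6, Taxon 7}.
Only Taxon 1, Taxon 4, Taxon 6, and Taxon 7 show the derived state '+' for C4, supporting them as a clade.
Most parsimonious ingroup topology: ((((Taxon 7,Taxon 6),Taxon 4),Taxon 1),Taxon 3).
Taxon 3 is sister to the clade containing all other ingroup taxa, so it is the earliest-diverging (most basal) ingroup lineage.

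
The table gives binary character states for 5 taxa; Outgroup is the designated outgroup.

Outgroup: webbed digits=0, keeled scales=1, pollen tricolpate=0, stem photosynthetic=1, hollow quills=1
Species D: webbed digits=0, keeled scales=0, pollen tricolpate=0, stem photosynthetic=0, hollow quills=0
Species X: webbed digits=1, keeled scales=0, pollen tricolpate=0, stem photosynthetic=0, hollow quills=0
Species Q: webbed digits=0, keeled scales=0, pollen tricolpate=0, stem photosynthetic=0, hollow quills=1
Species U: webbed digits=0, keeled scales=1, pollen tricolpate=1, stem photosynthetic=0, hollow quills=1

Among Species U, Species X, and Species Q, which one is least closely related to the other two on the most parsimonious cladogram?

Character polarity is set by the outgroup: the derived state is whichever differs from the outgroup's state, so for keeled scales, stem photosynthetic, hollow quills the derived state is '0', and for the remaining characters it is '1'.
webbed digits (derived state '1') is unique to Species X (autapomorphy; uninformative for grouping).
keeled scales: derived state '0' in Species D, Species Q, and Species X only — synapomorphy for {Species D, Species Q, Species X}.
pollen tricolpate: derived state '1' in Species U only — an autapomorphy, so it tells us nothing about relationships among taxa.
All ingroup taxa share the derived state '0' for stem photosynthetic; it defines the ingroup but does not resolve relationships within it.
hollow quills (derived state '0') is shared by Species D and Species X — a synapomorphy uniting that clade.
Most parsimonious ingroup topology: (((Species D,Species X),Species Q),Species U).
Species Q and Species X share a more recent common ancestor with each other than either does with Species U, so Species U is the least closely related of the three.

Species U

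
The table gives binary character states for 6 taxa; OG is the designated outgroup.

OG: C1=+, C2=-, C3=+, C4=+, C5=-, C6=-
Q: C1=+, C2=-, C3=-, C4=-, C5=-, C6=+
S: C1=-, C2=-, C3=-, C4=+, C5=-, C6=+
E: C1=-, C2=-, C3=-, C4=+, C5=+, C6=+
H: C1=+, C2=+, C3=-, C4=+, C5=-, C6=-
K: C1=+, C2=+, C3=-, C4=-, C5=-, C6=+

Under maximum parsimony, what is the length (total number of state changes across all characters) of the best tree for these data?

7

Character polarity is set by the outgroup: the derived state is whichever differs from the outgroup's state, so for C1, C3, C4 the derived state is '-', and for the remaining characters it is '+'.
Only E and S show the derived state '-' for C1, supporting them as a clade.
C2 (state '+') occurs in H and K but conflicts with the nesting implied by the other characters — most parsimoniously interpreted as homoplasy.
All ingroup taxa share the derived state '-' for C3; it defines the ingroup but does not resolve relationships within it.
C4 (derived state '-') is shared by K and Q — a synapomorphy uniting that clade.
C5: derived state '+' in E only — an autapomorphy, so it tells us nothing about relationships among taxa.
Only E, K, Q, and S show the derived state '+' for C6, supporting them as a clade.
Most parsimonious ingroup topology: (((Q,K),(S,E)),H).
Changes per character on this tree: C1: 1; C2: 2; C3: 1; C4: 1; C5: 1; C6: 1.
Total = 7.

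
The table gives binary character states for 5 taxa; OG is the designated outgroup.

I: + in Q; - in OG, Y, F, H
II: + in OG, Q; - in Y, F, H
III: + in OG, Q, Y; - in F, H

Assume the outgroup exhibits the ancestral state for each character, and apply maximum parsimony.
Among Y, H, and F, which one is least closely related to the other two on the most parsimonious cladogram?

Character polarity is set by the outgroup: the derived state is whichever differs from the outgroup's state, so for II, III the derived state is '-', and for the remaining characters it is '+'.
I (derived state '+') is unique to Q (autapomorphy; uninformative for grouping).
Only F, H, and Y show the derived state '-' for II, supporting them as a clade.
III: derived state '-' in F and H only — synapomorphy for {F, H}.
Most parsimonious ingroup topology: (Q,(Y,(F,H))).
H and F share a more recent common ancestor with each other than either does with Y, so Y is the least closely related of the three.

Y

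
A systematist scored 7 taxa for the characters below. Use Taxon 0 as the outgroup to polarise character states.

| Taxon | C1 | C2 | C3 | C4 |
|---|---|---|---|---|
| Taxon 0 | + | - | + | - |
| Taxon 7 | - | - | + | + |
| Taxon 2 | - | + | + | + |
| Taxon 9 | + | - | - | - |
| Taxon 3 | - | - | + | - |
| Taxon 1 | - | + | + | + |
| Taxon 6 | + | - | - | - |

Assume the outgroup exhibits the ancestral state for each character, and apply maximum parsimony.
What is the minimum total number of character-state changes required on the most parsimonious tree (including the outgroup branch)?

4

Character polarity is set by the outgroup: the derived state is whichever differs from the outgroup's state, so for C1, C3 the derived state is '-', and for the remaining characters it is '+'.
C1 (derived state '-') is shared by Taxon 1, Taxon 2, Taxon 3, and Taxon 7 — a synapomorphy uniting that clade.
C2: derived state '+' in Taxon 1 and Taxon 2 only — synapomorphy for {Taxon 1, Taxon 2}.
C3 (derived state '-') is shared by Taxon 6 and Taxon 9 — a synapomorphy uniting that clade.
C4 (derived state '+') is shared by Taxon 1, Taxon 2, and Taxon 7 — a synapomorphy uniting that clade.
Most parsimonious ingroup topology: (((Taxon 7,(Taxon 2,Taxon 1)),Taxon 3),(Taxon 9,Taxon 6)).
Changes per character on this tree: C1: 1; C2: 1; C3: 1; C4: 1.
Total = 4.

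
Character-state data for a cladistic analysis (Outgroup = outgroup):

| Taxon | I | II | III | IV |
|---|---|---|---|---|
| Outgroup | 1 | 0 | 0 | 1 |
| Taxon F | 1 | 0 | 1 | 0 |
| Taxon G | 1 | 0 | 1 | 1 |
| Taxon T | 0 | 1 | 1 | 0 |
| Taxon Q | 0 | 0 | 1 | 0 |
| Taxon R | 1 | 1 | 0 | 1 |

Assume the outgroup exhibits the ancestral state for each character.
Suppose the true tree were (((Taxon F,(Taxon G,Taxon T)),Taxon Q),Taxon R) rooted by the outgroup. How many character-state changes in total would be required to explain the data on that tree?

7

Map each character onto (((Taxon F,(Taxon G,Taxon T)),Taxon Q),Taxon R) (rooted by Outgroup) and count the minimum state changes it requires (Fitch parsimony):
I: 2; II: 2; III: 1; IV: 2.
Total tree length = 7.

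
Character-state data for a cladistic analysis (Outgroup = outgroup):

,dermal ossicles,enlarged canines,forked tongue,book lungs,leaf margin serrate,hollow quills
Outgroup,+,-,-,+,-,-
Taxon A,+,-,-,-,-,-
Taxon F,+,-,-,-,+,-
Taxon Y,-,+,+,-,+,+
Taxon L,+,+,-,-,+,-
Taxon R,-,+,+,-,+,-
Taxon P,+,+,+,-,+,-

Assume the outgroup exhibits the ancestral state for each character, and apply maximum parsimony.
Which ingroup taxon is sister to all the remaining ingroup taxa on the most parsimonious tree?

Taxon A

Character polarity is set by the outgroup: the derived state is whichever differs from the outgroup's state, so for dermal ossicles, book lungs the derived state is '-', and for the remaining characters it is '+'.
dermal ossicles (derived state '-') is shared by Taxon R and Taxon Y — a synapomorphy uniting that clade.
enlarged canines: derived state '+' in Taxon L, Taxon P, Taxon R, and Taxon Y only — synapomorphy for {Taxon L, Taxon P, Taxon R, Taxon Y}.
Only Taxon P, Taxon R, and Taxon Y show the derived state '+' for forked tongue, supporting them as a clade.
All ingroup taxa share the derived state '-' for book lungs; it defines the ingroup but does not resolve relationships within it.
leaf margin serrate: derived state '+' in Taxon F, Taxon L, Taxon P, Taxon R, and Taxon Y only — synapomorphy for {Taxon F, Taxon L, Taxon P, Taxon R, Taxon Y}.
hollow quills (derived state '+') is unique to Taxon Y (autapomorphy; uninformative for grouping).
Most parsimonious ingroup topology: (Taxon A,(Taxon F,(((Taxon Y,Taxon R),Taxon P),Taxon L))).
Taxon A is sister to the clade containing all other ingroup taxa, so it is the earliest-diverging (most basal) ingroup lineage.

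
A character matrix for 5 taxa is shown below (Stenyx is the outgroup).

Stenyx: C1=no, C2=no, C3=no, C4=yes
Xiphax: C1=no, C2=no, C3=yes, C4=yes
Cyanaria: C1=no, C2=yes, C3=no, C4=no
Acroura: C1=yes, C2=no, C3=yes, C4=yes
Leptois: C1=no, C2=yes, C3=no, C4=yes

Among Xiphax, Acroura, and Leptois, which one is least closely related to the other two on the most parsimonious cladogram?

Leptois

Character polarity is set by the outgroup: the derived state is whichever differs from the outgroup's state, so for C4 the derived state is 'no', and for the remaining characters it is 'yes'.
C1: derived state 'yes' in Acroura only — an autapomorphy, so it tells us nothing about relationships among taxa.
C2: derived state 'yes' in Cyanaria and Leptois only — synapomorphy for {Cyanaria, Leptois}.
C3: derived state 'yes' in Acroura and Xiphax only — synapomorphy for {Acroura, Xiphax}.
C4: derived state 'no' in Cyanaria only — an autapomorphy, so it tells us nothing about relationships among taxa.
Most parsimonious ingroup topology: ((Xiphax,Acroura),(Cyanaria,Leptois)).
Acroura and Xiphax share a more recent common ancestor with each other than either does with Leptois, so Leptois is the least closely related of the three.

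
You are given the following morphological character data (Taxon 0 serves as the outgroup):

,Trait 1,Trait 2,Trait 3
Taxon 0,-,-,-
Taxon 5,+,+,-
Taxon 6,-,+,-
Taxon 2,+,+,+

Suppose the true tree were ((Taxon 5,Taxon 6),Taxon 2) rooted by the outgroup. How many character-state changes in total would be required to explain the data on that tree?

4

Map each character onto ((Taxon 5,Taxon 6),Taxon 2) (rooted by Taxon 0) and count the minimum state changes it requires (Fitch parsimony):
Trait 1: 2; Trait 2: 1; Trait 3: 1.
Total tree length = 4.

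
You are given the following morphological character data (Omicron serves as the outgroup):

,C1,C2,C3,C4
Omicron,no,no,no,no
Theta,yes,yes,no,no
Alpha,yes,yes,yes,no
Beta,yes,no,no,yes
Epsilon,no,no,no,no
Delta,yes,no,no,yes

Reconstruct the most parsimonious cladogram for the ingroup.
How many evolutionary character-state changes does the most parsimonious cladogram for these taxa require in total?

The outgroup has state 'no' for every character, so 'yes' is the derived state throughout.
C1 (derived state 'yes') is shared by Alpha, Beta, Delta, and Theta — a synapomorphy uniting that clade.
C2 (derived state 'yes') is shared by Alpha and Theta — a synapomorphy uniting that clade.
C3: derived state 'yes' in Alpha only — an autapomorphy, so it tells us nothing about relationships among taxa.
C4: derived state 'yes' in Beta and Delta only — synapomorphy for {Beta, Delta}.
Most parsimonious ingroup topology: (((Theta,Alpha),(Beta,Delta)),Epsilon).
Changes per character on this tree: C1: 1; C2: 1; C3: 1; C4: 1.
Total = 4.

4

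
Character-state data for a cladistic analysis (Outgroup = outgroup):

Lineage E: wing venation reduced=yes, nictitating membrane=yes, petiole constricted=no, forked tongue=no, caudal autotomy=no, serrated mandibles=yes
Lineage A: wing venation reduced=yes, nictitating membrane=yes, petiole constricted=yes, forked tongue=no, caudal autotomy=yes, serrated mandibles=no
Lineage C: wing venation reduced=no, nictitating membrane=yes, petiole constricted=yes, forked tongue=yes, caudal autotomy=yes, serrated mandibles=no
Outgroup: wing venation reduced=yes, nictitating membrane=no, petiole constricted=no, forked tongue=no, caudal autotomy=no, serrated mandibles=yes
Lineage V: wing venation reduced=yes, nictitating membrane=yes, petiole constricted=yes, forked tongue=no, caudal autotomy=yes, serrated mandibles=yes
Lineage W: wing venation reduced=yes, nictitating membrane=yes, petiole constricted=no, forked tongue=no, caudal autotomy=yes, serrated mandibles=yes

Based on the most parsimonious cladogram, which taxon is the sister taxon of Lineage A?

Character polarity is set by the outgroup: the derived state is whichever differs from the outgroup's state, so for wing venation reduced, serrated mandibles the derived state is 'no', and for the remaining characters it is 'yes'.
wing venation reduced: derived state 'no' in Lineage C only — an autapomorphy, so it tells us nothing about relationships among taxa.
nictitating membrane (derived state 'yes') is shared by all ingroup taxa — unites the whole ingroup.
petiole constricted: derived state 'yes' in Lineage A, Lineage C, and Lineage V only — synapomorphy for {Lineage A, Lineage C, Lineage V}.
forked tongue: derived state 'yes' in Lineage C only — an autapomorphy, so it tells us nothing about relationships among taxa.
caudal autotomy (derived state 'yes') is shared by Lineage A, Lineage C, Lineage V, and Lineage W — a synapomorphy uniting that clade.
serrated mandibles: derived state 'no' in Lineage A and Lineage C only — synapomorphy for {Lineage A, Lineage C}.
Most parsimonious ingroup topology: ((Lineage W,(Lineage V,(Lineage A,Lineage C))),Lineage E).
Lineage A and Lineage C form a cherry on this tree, so they are sister taxa.

Lineage C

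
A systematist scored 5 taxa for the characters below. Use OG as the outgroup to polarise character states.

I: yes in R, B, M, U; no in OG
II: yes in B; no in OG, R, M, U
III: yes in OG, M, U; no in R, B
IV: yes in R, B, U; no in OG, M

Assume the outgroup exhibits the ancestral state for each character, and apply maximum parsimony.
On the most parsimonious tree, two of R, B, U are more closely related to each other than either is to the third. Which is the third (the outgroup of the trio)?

Character polarity is set by the outgroup: the derived state is whichever differs from the outgroup's state, so for III the derived state is 'no', and for the remaining characters it is 'yes'.
All ingroup taxa share the derived state 'yes' for I; it defines the ingroup but does not resolve relationships within it.
II: derived state 'yes' in B only — an autapomorphy, so it tells us nothing about relationships among taxa.
III (derived state 'no') is shared by B and R — a synapomorphy uniting that clade.
IV (derived state 'yes') is shared by B, R, and U — a synapomorphy uniting that clade.
Most parsimonious ingroup topology: (((R,B),U),M).
B and R share a more recent common ancestor with each other than either does with U, so U is the least closely related of the three.

U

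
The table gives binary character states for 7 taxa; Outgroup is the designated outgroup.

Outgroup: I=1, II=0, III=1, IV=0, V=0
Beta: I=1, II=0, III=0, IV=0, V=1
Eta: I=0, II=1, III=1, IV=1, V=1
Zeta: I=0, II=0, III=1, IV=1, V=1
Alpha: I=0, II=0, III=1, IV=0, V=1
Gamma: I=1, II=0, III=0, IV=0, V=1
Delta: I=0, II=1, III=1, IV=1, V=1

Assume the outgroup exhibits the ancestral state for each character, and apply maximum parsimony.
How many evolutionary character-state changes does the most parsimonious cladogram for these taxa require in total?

5

Character polarity is set by the outgroup: the derived state is whichever differs from the outgroup's state, so for I, III the derived state is '0', and for the remaining characters it is '1'.
I (derived state '0') is shared by Alpha, Delta, Eta, and Zeta — a synapomorphy uniting that clade.
II (derived state '1') is shared by Delta and Eta — a synapomorphy uniting that clade.
III: derived state '0' in Beta and Gamma only — synapomorphy for {Beta, Gamma}.
Only Delta, Eta, and Zeta show the derived state '1' for IV, supporting them as a clade.
V (derived state '1') is shared by all ingroup taxa — unites the whole ingroup.
Most parsimonious ingroup topology: ((Alpha,((Eta,Delta),Zeta)),(Gamma,Beta)).
Changes per character on this tree: I: 1; II: 1; III: 1; IV: 1; V: 1.
Total = 5.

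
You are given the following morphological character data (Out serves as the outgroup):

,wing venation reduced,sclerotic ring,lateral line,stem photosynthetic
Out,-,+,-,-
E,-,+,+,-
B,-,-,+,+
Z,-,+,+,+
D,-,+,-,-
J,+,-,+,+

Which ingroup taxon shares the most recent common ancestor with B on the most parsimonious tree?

Character polarity is set by the outgroup: the derived state is whichever differs from the outgroup's state, so for sclerotic ring the derived state is '-', and for the remaining characters it is '+'.
wing venation reduced: derived state '+' in J only — an autapomorphy, so it tells us nothing about relationships among taxa.
Only B and J show the derived state '-' for sclerotic ring, supporting them as a clade.
Only B, E, J, and Z show the derived state '+' for lateral line, supporting them as a clade.
stem photosynthetic (derived state '+') is shared by B, J, and Z — a synapomorphy uniting that clade.
Most parsimonious ingroup topology: ((E,((B,J),Z)),D).
B and J form a cherry on this tree, so they are sister taxa.

J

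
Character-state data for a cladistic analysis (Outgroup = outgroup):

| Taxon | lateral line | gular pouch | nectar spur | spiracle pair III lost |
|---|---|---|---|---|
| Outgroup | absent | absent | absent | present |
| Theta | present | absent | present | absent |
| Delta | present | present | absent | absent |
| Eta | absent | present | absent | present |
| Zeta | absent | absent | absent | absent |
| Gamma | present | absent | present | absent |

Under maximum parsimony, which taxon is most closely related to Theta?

Character polarity is set by the outgroup: the derived state is whichever differs from the outgroup's state, so for spiracle pair III lost the derived state is 'absent', and for the remaining characters it is 'present'.
lateral line: derived state 'present' in Delta, Gamma, and Theta only — synapomorphy for {Delta, Gamma, Theta}.
gular pouch (state 'present') occurs in Delta and Eta but conflicts with the nesting implied by the other characters — most parsimoniously interpreted as homoplasy.
nectar spur: derived state 'present' in Gamma and Theta only — synapomorphy for {Gamma, Theta}.
Only Delta, Gamma, Theta, and Zeta show the derived state 'absent' for spiracle pair III lost, supporting them as a clade.
Most parsimonious ingroup topology: ((((Theta,Gamma),Delta),Zeta),Eta).
Theta and Gamma form a cherry on this tree, so they are sister taxa.

Gamma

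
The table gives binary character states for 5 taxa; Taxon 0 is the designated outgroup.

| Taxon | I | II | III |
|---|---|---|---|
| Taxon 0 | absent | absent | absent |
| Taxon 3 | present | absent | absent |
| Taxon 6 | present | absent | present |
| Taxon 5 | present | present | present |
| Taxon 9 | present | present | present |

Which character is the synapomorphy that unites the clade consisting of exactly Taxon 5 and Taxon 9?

The outgroup has state 'absent' for every character, so 'present' is the derived state throughout.
All ingroup taxa share the derived state 'present' for I; it defines the ingroup but does not resolve relationships within it.
II (derived state 'present') is shared by Taxon 5 and Taxon 9 — a synapomorphy uniting that clade.
III: derived state 'present' in Taxon 5, Taxon 6, and Taxon 9 only — synapomorphy for {Taxon 5, Taxon 6, Taxon 9}.
Most parsimonious ingroup topology: (Taxon 3,(Taxon 6,(Taxon 5,Taxon 9))).
The clade {Taxon 5, Taxon 9} is supported by II: its derived state 'present' occurs in exactly those taxa and in no other taxon (including the outgroup).

II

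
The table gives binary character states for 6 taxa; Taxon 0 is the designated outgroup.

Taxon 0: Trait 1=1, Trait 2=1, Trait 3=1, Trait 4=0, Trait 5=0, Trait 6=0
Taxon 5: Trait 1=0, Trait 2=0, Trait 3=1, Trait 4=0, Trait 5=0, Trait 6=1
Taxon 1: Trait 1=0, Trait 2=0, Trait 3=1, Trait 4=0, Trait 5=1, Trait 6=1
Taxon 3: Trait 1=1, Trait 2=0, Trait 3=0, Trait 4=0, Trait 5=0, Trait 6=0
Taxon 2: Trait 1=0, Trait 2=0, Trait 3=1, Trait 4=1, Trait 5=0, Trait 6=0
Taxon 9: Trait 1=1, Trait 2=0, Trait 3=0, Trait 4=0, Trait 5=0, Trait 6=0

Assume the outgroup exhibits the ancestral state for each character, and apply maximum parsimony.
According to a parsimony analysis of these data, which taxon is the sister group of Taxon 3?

Character polarity is set by the outgroup: the derived state is whichever differs from the outgroup's state, so for Trait 1, Trait 2, Trait 3 the derived state is '0', and for the remaining characters it is '1'.
Only Taxon 1, Taxon 2, and Taxon 5 show the derived state '0' for Trait 1, supporting them as a clade.
Trait 2 (derived state '0') is shared by all ingroup taxa — unites the whole ingroup.
Trait 3 (derived state '0') is shared by Taxon 3 and Taxon 9 — a synapomorphy uniting that clade.
Trait 4: derived state '1' in Taxon 2 only — an autapomorphy, so it tells us nothing about relationships among taxa.
Trait 5: derived state '1' in Taxon 1 only — an autapomorphy, so it tells us nothing about relationships among taxa.
Trait 6 (derived state '1') is shared by Taxon 1 and Taxon 5 — a synapomorphy uniting that clade.
Most parsimonious ingroup topology: (((Taxon 5,Taxon 1),Taxon 2),(Taxon 3,Taxon 9)).
Taxon 3 and Taxon 9 form a cherry on this tree, so they are sister taxa.

Taxon 9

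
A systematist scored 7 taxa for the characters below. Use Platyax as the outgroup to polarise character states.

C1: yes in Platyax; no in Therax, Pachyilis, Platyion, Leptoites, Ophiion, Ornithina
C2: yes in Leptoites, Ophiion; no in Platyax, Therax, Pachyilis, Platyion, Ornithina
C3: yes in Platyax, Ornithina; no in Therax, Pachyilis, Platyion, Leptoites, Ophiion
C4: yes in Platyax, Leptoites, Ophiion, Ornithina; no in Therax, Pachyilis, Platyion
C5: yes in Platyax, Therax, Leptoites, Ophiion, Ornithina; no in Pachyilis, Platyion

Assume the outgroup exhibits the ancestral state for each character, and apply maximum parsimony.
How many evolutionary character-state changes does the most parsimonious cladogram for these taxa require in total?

5

Character polarity is set by the outgroup: the derived state is whichever differs from the outgroup's state, so for C1, C3, C4, C5 the derived state is 'no', and for the remaining characters it is 'yes'.
C1 (derived state 'no') is shared by all ingroup taxa — unites the whole ingroup.
C2: derived state 'yes' in Leptoites and Ophiion only — synapomorphy for {Leptoites, Ophiion}.
C3 (derived state 'no') is shared by Leptoites, Ophiion, Pachyilis, Platyion, and Therax — a synapomorphy uniting that clade.
Only Pachyilis, Platyion, and Therax show the derived state 'no' for C4, supporting them as a clade.
Only Pachyilis and Platyion show the derived state 'no' for C5, supporting them as a clade.
Most parsimonious ingroup topology: (((Therax,(Pachyilis,Platyion)),(Leptoites,Ophiion)),Ornithina).
Changes per character on this tree: C1: 1; C2: 1; C3: 1; C4: 1; C5: 1.
Total = 5.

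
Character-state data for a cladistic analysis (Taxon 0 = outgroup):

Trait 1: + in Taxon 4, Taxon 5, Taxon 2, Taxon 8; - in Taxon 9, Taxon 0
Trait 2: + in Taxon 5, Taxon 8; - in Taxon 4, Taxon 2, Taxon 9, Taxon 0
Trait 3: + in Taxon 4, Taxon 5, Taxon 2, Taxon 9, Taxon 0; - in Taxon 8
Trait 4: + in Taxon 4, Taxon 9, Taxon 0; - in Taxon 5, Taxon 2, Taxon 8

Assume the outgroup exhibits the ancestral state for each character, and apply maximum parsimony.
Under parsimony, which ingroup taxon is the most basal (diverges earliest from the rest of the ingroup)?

Taxon 9

Character polarity is set by the outgroup: the derived state is whichever differs from the outgroup's state, so for Trait 3, Trait 4 the derived state is '-', and for the remaining characters it is '+'.
Trait 1 (derived state '+') is shared by Taxon 2, Taxon 4, Taxon 5, and Taxon 8 — a synapomorphy uniting that clade.
Trait 2: derived state '+' in Taxon 5 and Taxon 8 only — synapomorphy for {Taxon 5, Taxon 8}.
Trait 3: derived state '-' in Taxon 8 only — an autapomorphy, so it tells us nothing about relationships among taxa.
Only Taxon 2, Taxon 5, and Taxon 8 show the derived state '-' for Trait 4, supporting them as a clade.
Most parsimonious ingroup topology: ((((Taxon 8,Taxon 5),Taxon 2),Taxon 4),Taxon 9).
Taxon 9 is sister to the clade containing all other ingroup taxa, so it is the earliest-diverging (most basal) ingroup lineage.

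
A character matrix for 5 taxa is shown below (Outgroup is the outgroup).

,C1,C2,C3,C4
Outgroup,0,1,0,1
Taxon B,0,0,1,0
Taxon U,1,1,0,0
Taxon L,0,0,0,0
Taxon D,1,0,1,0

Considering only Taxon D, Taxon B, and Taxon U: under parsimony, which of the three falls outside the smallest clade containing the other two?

Character polarity is set by the outgroup: the derived state is whichever differs from the outgroup's state, so for C2, C4 the derived state is '0', and for the remaining characters it is '1'.
C1 groups Taxon D and Taxon U, which is incompatible with the clades supported by the remaining characters; treating it as convergent (homoplasy) costs fewer steps than any alternative tree.
Only Taxon B, Taxon D, and Taxon L show the derived state '0' for C2, supporting them as a clade.
Only Taxon B and Taxon D show the derived state '1' for C3, supporting them as a clade.
C4 (derived state '0') is shared by all ingroup taxa — unites the whole ingroup.
Most parsimonious ingroup topology: (((Taxon B,Taxon D),Taxon L),Taxon U).
Taxon B and Taxon D share a more recent common ancestor with each other than either does with Taxon U, so Taxon U is the least closely related of the three.

Taxon U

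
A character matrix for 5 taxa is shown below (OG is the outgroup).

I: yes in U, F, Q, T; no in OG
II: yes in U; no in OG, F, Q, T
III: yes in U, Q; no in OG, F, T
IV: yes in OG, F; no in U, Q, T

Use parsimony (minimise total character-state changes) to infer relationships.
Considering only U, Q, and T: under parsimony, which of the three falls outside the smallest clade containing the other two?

Character polarity is set by the outgroup: the derived state is whichever differs from the outgroup's state, so for IV the derived state is 'no', and for the remaining characters it is 'yes'.
I (derived state 'yes') is shared by all ingroup taxa — unites the whole ingroup.
II (derived state 'yes') is unique to U (autapomorphy; uninformative for grouping).
III: derived state 'yes' in Q and U only — synapomorphy for {Q, U}.
IV: derived state 'no' in Q, T, and U only — synapomorphy for {Q, T, U}.
Most parsimonious ingroup topology: (((U,Q),T),F).
U and Q share a more recent common ancestor with each other than either does with T, so T is the least closely related of the three.

T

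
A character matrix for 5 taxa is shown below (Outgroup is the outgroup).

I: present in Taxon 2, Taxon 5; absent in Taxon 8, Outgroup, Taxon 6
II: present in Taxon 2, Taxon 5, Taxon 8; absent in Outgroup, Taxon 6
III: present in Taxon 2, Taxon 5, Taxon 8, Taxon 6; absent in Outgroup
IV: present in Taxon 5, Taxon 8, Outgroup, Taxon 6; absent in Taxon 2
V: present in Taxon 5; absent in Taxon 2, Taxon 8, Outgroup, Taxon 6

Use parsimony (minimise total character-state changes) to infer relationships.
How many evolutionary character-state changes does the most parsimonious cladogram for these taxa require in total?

5

Character polarity is set by the outgroup: the derived state is whichever differs from the outgroup's state, so for IV the derived state is 'absent', and for the remaining characters it is 'present'.
I (derived state 'present') is shared by Taxon 2 and Taxon 5 — a synapomorphy uniting that clade.
Only Taxon 2, Taxon 5, and Taxon 8 show the derived state 'present' for II, supporting them as a clade.
III (derived state 'present') is shared by all ingroup taxa — unites the whole ingroup.
IV: derived state 'absent' in Taxon 2 only — an autapomorphy, so it tells us nothing about relationships among taxa.
V (derived state 'present') is unique to Taxon 5 (autapomorphy; uninformative for grouping).
Most parsimonious ingroup topology: ((Taxon 8,(Taxon 2,Taxon 5)),Taxon 6).
Changes per character on this tree: I: 1; II: 1; III: 1; IV: 1; V: 1.
Total = 5.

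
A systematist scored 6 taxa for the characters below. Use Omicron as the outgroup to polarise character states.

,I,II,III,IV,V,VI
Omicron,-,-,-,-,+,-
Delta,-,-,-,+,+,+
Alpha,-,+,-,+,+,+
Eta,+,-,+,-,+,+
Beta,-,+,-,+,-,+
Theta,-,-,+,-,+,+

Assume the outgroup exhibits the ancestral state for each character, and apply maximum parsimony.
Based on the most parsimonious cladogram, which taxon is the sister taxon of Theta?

Character polarity is set by the outgroup: the derived state is whichever differs from the outgroup's state, so for V the derived state is '-', and for the remaining characters it is '+'.
I: derived state '+' in Eta only — an autapomorphy, so it tells us nothing about relationships among taxa.
Only Alpha and Beta show the derived state '+' for II, supporting them as a clade.
III: derived state '+' in Eta and Theta only — synapomorphy for {Eta, Theta}.
Only Alpha, Beta, and Delta show the derived state '+' for IV, supporting them as a clade.
V (derived state '-') is unique to Beta (autapomorphy; uninformative for grouping).
All ingroup taxa share the derived state '+' for VI; it defines the ingroup but does not resolve relationships within it.
Most parsimonious ingroup topology: ((Delta,(Alpha,Beta)),(Eta,Theta)).
Theta and Eta form a cherry on this tree, so they are sister taxa.

Eta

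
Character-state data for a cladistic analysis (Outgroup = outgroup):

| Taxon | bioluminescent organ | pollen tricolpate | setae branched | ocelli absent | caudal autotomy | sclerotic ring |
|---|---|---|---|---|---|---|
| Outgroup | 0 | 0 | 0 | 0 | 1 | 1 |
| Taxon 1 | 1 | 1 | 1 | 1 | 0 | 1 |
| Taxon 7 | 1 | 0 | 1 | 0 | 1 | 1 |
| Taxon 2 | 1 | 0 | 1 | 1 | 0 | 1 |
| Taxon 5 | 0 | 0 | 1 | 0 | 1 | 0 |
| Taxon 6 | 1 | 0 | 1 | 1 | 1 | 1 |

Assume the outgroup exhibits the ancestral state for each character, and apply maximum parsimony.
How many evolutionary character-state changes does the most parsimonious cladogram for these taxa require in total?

Character polarity is set by the outgroup: the derived state is whichever differs from the outgroup's state, so for caudal autotomy, sclerotic ring the derived state is '0', and for the remaining characters it is '1'.
bioluminescent organ: derived state '1' in Taxon 1, Taxon 2, Taxon 6, and Taxon 7 only — synapomorphy for {Taxon 1, Taxon 2, Taxon 6, Taxon 7}.
pollen tricolpate: derived state '1' in Taxon 1 only — an autapomorphy, so it tells us nothing about relationships among taxa.
All ingroup taxa share the derived state '1' for setae branched; it defines the ingroup but does not resolve relationships within it.
ocelli absent: derived state '1' in Taxon 1, Taxon 2, and Taxon 6 only — synapomorphy for {Taxon 1, Taxon 2, Taxon 6}.
caudal autotomy: derived state '0' in Taxon 1 and Taxon 2 only — synapomorphy for {Taxon 1, Taxon 2}.
sclerotic ring (derived state '0') is unique to Taxon 5 (autapomorphy; uninformative for grouping).
Most parsimonious ingroup topology: ((((Taxon 1,Taxon 2),Taxon 6),Taxon 7),Taxon 5).
Changes per character on this tree: bioluminescent organ: 1; pollen tricolpate: 1; setae branched: 1; ocelli absent: 1; caudal autotomy: 1; sclerotic ring: 1.
Total = 6.

6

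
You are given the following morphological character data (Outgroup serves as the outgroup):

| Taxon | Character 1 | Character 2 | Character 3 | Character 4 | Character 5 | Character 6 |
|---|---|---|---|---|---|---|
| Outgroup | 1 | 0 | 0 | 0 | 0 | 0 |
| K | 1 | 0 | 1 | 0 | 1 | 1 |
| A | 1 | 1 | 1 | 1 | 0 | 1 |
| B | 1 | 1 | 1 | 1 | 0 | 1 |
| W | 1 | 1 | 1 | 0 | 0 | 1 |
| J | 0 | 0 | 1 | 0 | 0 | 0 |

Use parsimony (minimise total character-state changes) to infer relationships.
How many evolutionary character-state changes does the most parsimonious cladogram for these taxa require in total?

6

Character polarity is set by the outgroup: the derived state is whichever differs from the outgroup's state, so for Character 1 the derived state is '0', and for the remaining characters it is '1'.
Character 1: derived state '0' in J only — an autapomorphy, so it tells us nothing about relationships among taxa.
Character 2 (derived state '1') is shared by A, B, and W — a synapomorphy uniting that clade.
All ingroup taxa share the derived state '1' for Character 3; it defines the ingroup but does not resolve relationships within it.
Character 4 (derived state '1') is shared by A and B — a synapomorphy uniting that clade.
Character 5: derived state '1' in K only — an autapomorphy, so it tells us nothing about relationships among taxa.
Character 6: derived state '1' in A, B, K, and W only — synapomorphy for {A, B, K, W}.
Most parsimonious ingroup topology: ((K,((A,B),W)),J).
Changes per character on this tree: Character 1: 1; Character 2: 1; Character 3: 1; Character 4: 1; Character 5: 1; Character 6: 1.
Total = 6.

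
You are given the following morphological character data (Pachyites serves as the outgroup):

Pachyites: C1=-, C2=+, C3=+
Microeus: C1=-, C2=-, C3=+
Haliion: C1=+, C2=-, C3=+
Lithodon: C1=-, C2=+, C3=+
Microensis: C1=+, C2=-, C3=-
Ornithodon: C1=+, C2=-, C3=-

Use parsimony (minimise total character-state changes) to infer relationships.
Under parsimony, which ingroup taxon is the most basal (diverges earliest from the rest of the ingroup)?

Character polarity is set by the outgroup: the derived state is whichever differs from the outgroup's state, so for C2, C3 the derived state is '-', and for the remaining characters it is '+'.
C1: derived state '+' in Haliion, Microensis, and Ornithodon only — synapomorphy for {Haliion, Microensis, Ornithodon}.
C2 (derived state '-') is shared by Haliion, Microensis, Microeus, and Ornithodon — a synapomorphy uniting that clade.
C3: derived state '-' in Microensis and Ornithodon only — synapomorphy for {Microensis, Ornithodon}.
Most parsimonious ingroup topology: ((Microeus,(Haliion,(Microensis,Ornithodon))),Lithodon).
Lithodon is sister to the clade containing all other ingroup taxa, so it is the earliest-diverging (most basal) ingroup lineage.

Lithodon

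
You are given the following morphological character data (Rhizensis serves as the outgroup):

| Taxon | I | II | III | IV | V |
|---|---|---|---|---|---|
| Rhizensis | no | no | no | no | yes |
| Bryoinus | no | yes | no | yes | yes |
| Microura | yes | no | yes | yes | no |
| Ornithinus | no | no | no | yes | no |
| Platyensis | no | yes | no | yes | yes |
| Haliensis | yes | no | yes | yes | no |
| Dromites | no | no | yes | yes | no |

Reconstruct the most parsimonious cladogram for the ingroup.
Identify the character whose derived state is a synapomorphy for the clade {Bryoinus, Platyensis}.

Character polarity is set by the outgroup: the derived state is whichever differs from the outgroup's state, so for V the derived state is 'no', and for the remaining characters it is 'yes'.
Only Haliensis and Microura show the derived state 'yes' for I, supporting them as a clade.
Only Bryoinus and Platyensis show the derived state 'yes' for II, supporting them as a clade.
Only Dromites, Haliensis, and Microura show the derived state 'yes' for III, supporting them as a clade.
All ingroup taxa share the derived state 'yes' for IV; it defines the ingroup but does not resolve relationships within it.
V (derived state 'no') is shared by Dromites, Haliensis, Microura, and Ornithinus — a synapomorphy uniting that clade.
Most parsimonious ingroup topology: ((Bryoinus,Platyensis),(((Microura,Haliensis),Dromites),Ornithinus)).
The clade {Bryoinus, Platyensis} is supported by II: its derived state 'yes' occurs in exactly those taxa and in no other taxon (including the outgroup).

II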